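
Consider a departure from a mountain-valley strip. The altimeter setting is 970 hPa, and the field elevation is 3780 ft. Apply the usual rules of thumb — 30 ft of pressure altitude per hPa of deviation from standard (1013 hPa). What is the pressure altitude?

5070 ft

Pressure correction = (1013 − 970) × 30 = +1290 ft.
Pressure altitude = 3780 + (+1290) = 5070 ft.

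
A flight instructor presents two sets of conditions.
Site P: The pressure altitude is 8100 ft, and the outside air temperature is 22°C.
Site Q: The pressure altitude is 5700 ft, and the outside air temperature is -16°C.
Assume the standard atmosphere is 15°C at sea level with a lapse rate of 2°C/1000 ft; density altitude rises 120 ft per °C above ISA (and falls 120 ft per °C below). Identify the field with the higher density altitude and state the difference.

Site P by 7536 ft

Site P: ISA temp = -1.2°C, deviation +23.2°C, DA = 8100 + 120 × 23.2 = 10884 ft.
Site Q: ISA temp = 3.6°C, deviation -19.6°C, DA = 5700 + 120 × (-19.6) = 3348 ft.
Site P is higher by 10884 − 3348 = 7536 ft.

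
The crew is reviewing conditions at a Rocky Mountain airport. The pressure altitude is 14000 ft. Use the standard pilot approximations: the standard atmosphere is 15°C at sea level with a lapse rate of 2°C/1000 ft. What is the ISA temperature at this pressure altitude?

ISA temperature = 15 − 2 × (14000/1000) = 15 − 28 = -13°C.

-13°C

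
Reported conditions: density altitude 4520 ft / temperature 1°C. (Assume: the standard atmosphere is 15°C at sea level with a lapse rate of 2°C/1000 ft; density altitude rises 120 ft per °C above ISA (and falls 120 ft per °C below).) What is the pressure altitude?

DA = PA + 120 × (OAT − (15 − 2·PA/1000)) = PA + 120·OAT − 1800 + 0.24·PA = 1.24·PA + 120·OAT − 1800.
So 1.24·PA = 4520 − 120 × 1 + 1800 = 6200.
PA = 6200 / 1.24 = 5000 ft.

5000 ft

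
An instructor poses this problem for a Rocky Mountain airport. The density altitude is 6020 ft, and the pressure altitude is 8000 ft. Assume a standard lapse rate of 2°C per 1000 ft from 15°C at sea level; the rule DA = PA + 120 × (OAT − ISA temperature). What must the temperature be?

-17.5°C

Density altitude − pressure altitude = 6020 − 8000 = -1980 ft.
At 120 ft/°C that is an ISA deviation of -1980/120 = -16.5°C.
ISA temperature at 8000 ft = 15 − 2 × (8000/1000) = -1°C.
OAT = ISA + deviation = -1 + (-16.5) = -17.5°C.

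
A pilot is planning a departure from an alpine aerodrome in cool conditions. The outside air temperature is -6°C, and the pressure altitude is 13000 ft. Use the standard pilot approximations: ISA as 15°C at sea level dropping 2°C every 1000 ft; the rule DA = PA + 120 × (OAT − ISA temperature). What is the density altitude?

13600 ft

ISA temperature at 13000 ft = 15 − 2 × (13000/1000) = -11°C.
ISA deviation = -6 − (-11) = +5°C.
Density altitude = 13000 + 120 × (5) = 13000 + (+600) = 13600 ft.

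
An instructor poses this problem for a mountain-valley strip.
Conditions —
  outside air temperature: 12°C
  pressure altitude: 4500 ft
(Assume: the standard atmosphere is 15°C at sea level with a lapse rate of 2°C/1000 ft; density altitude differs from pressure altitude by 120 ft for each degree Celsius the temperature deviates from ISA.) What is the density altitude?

ISA temperature at 4500 ft = 15 − 2 × (4500/1000) = 6°C.
ISA deviation = 12 − 6 = +6°C.
Density altitude = 4500 + 120 × (6) = 4500 + (+720) = 5220 ft.

5220 ft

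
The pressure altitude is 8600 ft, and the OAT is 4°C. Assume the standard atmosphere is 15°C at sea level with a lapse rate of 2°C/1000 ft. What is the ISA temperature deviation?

ISA+6.2°C

ISA temperature at 8600 ft = 15 − 2 × (8600/1000) = -2.2°C.
Deviation = OAT − ISA = 4 − (-2.2) = +6.2°C.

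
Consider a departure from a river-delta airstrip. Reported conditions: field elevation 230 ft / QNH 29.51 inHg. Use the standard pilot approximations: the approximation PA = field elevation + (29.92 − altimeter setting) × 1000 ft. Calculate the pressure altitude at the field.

Pressure correction = (29.92 − 29.51) × 1000 = +410 ft.
Pressure altitude = 230 + (+410) = 640 ft.

640 ft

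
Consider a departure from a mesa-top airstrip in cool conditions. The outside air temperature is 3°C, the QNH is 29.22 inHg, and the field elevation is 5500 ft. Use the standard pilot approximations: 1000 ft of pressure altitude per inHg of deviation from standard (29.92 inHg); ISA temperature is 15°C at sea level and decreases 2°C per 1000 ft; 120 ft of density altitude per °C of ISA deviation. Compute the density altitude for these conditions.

Pressure altitude = 5500 + (29.92 − 29.22) × 1000 = 5500 + (+700) = 6200 ft.
ISA temperature at 6200 ft = 15 − 2 × (6200/1000) = 2.6°C.
ISA deviation = 3 − 2.6 = +0.4°C.
Density altitude = 6200 + 120 × (0.4) = 6248 ft.

6248 ft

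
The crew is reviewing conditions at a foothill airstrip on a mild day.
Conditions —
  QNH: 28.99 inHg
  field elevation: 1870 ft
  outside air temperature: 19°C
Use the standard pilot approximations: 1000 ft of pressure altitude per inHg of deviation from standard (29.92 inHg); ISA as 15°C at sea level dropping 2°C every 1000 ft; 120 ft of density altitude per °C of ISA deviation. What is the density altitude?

3952 ft

Pressure altitude = 1870 + (29.92 − 28.99) × 1000 = 1870 + (+930) = 2800 ft.
ISA temperature at 2800 ft = 15 − 2 × (2800/1000) = 9.4°C.
ISA deviation = 19 − 9.4 = +9.6°C.
Density altitude = 2800 + 120 × (9.6) = 3952 ft.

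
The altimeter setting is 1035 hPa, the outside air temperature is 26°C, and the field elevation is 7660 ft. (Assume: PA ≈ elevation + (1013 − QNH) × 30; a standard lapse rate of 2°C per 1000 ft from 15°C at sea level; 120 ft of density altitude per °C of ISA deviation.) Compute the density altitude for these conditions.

10000 ft

Pressure altitude = 7660 + (1013 − 1035) × 30 = 7660 + (-660) = 7000 ft.
ISA temperature at 7000 ft = 15 − 2 × (7000/1000) = 1°C.
ISA deviation = 26 − 1 = +25°C.
Density altitude = 7000 + 120 × (25) = 10000 ft.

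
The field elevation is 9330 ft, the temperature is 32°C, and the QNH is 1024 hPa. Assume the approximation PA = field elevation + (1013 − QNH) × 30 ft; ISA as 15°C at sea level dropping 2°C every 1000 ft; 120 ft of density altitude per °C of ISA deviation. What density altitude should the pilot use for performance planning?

13200 ft

Pressure altitude = 9330 + (1013 − 1024) × 30 = 9330 + (-330) = 9000 ft.
ISA temperature at 9000 ft = 15 − 2 × (9000/1000) = -3°C.
ISA deviation = 32 − (-3) = +35°C.
Density altitude = 9000 + 120 × (35) = 13200 ft.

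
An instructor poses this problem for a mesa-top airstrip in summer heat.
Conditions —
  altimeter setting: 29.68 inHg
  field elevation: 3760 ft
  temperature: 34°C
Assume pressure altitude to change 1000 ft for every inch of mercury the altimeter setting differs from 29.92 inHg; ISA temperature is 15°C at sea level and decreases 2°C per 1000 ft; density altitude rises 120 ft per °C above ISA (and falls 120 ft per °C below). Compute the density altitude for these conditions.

Pressure altitude = 3760 + (29.92 − 29.68) × 1000 = 3760 + (+240) = 4000 ft.
ISA temperature at 4000 ft = 15 − 2 × (4000/1000) = 7°C.
ISA deviation = 34 − 7 = +27°C.
Density altitude = 4000 + 120 × (27) = 7240 ft.

7240 ft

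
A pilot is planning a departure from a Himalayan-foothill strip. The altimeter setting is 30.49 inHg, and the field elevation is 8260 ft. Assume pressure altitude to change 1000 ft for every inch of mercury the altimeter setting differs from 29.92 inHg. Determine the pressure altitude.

7690 ft

Pressure correction = (29.92 − 30.49) × 1000 = -570 ft.
Pressure altitude = 8260 + (-570) = 7690 ft.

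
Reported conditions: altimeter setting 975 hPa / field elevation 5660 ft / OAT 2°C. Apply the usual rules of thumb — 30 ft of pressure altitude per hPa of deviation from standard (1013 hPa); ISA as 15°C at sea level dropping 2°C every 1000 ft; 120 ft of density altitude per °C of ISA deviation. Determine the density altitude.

Pressure altitude = 5660 + (1013 − 975) × 30 = 5660 + (+1140) = 6800 ft.
ISA temperature at 6800 ft = 15 − 2 × (6800/1000) = 1.4°C.
ISA deviation = 2 − 1.4 = +0.6°C.
Density altitude = 6800 + 120 × (0.6) = 6872 ft.

6872 ft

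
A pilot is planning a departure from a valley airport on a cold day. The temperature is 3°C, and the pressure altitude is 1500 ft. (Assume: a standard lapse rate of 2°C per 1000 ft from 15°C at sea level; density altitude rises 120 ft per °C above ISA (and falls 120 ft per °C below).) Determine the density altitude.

420 ft

ISA temperature at 1500 ft = 15 − 2 × (1500/1000) = 12°C.
ISA deviation = 3 − 12 = -9°C.
Density altitude = 1500 + 120 × (-9) = 1500 + (-1080) = 420 ft.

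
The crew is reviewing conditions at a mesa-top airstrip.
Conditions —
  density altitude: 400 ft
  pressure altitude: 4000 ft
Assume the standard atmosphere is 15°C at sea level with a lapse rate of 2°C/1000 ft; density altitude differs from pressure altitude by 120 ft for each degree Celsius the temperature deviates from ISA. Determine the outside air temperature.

-23°C

Density altitude − pressure altitude = 400 − 4000 = -3600 ft.
At 120 ft/°C that is an ISA deviation of -3600/120 = -30°C.
ISA temperature at 4000 ft = 15 − 2 × (4000/1000) = 7°C.
OAT = ISA + deviation = 7 + (-30) = -23°C.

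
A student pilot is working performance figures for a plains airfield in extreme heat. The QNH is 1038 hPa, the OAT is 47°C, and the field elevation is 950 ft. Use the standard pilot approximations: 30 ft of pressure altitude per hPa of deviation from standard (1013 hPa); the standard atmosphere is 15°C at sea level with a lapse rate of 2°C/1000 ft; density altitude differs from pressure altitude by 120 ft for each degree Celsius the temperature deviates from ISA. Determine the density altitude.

Pressure altitude = 950 + (1013 − 1038) × 30 = 950 + (-750) = 200 ft.
ISA temperature at 200 ft = 15 − 2 × (200/1000) = 14.6°C.
ISA deviation = 47 − 14.6 = +32.4°C.
Density altitude = 200 + 120 × (32.4) = 4088 ft.

4088 ft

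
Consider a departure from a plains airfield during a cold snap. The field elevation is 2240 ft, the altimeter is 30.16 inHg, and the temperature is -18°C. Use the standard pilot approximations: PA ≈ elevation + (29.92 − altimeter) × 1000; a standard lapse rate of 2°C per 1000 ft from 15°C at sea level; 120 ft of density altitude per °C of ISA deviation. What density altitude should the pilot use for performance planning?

-1480 ft

Pressure altitude = 2240 + (29.92 − 30.16) × 1000 = 2240 + (-240) = 2000 ft.
ISA temperature at 2000 ft = 15 − 2 × (2000/1000) = 11°C.
ISA deviation = -18 − 11 = -29°C.
Density altitude = 2000 + 120 × (-29) = -1480 ft.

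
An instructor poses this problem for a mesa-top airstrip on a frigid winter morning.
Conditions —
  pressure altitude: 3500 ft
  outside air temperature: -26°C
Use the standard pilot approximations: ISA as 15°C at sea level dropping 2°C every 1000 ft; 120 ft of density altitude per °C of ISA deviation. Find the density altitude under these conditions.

ISA temperature at 3500 ft = 15 − 2 × (3500/1000) = 8°C.
ISA deviation = -26 − 8 = -34°C.
Density altitude = 3500 + 120 × (-34) = 3500 + (-4080) = -580 ft.

-580 ft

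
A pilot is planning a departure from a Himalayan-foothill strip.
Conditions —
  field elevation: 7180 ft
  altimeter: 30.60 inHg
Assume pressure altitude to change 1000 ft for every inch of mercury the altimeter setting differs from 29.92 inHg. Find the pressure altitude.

6500 ft

Pressure correction = (29.92 − 30.60) × 1000 = -680 ft.
Pressure altitude = 7180 + (-680) = 6500 ft.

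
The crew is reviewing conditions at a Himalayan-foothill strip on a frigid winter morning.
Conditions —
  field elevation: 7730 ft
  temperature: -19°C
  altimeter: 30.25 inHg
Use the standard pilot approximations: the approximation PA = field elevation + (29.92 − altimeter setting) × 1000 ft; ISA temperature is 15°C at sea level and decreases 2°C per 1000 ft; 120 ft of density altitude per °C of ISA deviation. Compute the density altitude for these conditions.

Pressure altitude = 7730 + (29.92 − 30.25) × 1000 = 7730 + (-330) = 7400 ft.
ISA temperature at 7400 ft = 15 − 2 × (7400/1000) = 0.2°C.
ISA deviation = -19 − 0.2 = -19.2°C.
Density altitude = 7400 + 120 × (-19.2) = 5096 ft.

5096 ft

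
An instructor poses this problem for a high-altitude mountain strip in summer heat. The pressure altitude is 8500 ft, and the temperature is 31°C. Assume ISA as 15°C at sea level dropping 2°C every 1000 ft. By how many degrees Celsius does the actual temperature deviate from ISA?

ISA temperature at 8500 ft = 15 − 2 × (8500/1000) = -2°C.
Deviation = OAT − ISA = 31 − (-2) = +33°C.

ISA+33°C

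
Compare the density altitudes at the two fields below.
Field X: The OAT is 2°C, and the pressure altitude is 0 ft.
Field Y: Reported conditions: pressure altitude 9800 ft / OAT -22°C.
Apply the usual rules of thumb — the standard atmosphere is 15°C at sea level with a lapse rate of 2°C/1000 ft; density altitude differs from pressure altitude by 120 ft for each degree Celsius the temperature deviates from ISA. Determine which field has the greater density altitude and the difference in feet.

Field Y by 9272 ft

Field X: ISA temp = 15°C, deviation -13°C, DA = 0 + 120 × (-13) = -1560 ft.
Field Y: ISA temp = -4.6°C, deviation -17.4°C, DA = 9800 + 120 × (-17.4) = 7712 ft.
Field Y is higher by 7712 − (-1560) = 9272 ft.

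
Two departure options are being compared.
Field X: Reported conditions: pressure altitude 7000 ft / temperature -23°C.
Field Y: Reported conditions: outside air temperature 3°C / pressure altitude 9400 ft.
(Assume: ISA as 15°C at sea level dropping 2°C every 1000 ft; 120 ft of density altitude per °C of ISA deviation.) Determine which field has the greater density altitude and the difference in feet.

Field X: ISA temp = 1°C, deviation -24°C, DA = 7000 + 120 × (-24) = 4120 ft.
Field Y: ISA temp = -3.8°C, deviation +6.8°C, DA = 9400 + 120 × 6.8 = 10216 ft.
Field Y is higher by 10216 − 4120 = 6096 ft.

Field Y by 6096 ft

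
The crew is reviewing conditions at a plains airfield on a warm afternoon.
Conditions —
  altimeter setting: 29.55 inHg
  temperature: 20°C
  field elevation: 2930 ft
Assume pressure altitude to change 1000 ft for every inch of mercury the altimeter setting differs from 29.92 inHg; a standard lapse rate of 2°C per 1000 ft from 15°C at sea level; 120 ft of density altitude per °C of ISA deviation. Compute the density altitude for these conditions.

Pressure altitude = 2930 + (29.92 − 29.55) × 1000 = 2930 + (+370) = 3300 ft.
ISA temperature at 3300 ft = 15 − 2 × (3300/1000) = 8.4°C.
ISA deviation = 20 − 8.4 = +11.6°C.
Density altitude = 3300 + 120 × (11.6) = 4692 ft.

4692 ft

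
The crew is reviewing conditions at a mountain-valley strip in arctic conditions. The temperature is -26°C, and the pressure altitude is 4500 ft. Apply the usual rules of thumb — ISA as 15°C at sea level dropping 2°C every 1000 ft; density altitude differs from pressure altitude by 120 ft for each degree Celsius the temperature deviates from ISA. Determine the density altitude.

660 ft

ISA temperature at 4500 ft = 15 − 2 × (4500/1000) = 6°C.
ISA deviation = -26 − 6 = -32°C.
Density altitude = 4500 + 120 × (-32) = 4500 + (-3840) = 660 ft.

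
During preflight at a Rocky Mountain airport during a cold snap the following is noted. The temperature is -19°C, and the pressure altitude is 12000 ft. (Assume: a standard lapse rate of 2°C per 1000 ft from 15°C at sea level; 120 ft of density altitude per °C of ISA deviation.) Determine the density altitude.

10800 ft

ISA temperature at 12000 ft = 15 − 2 × (12000/1000) = -9°C.
ISA deviation = -19 − (-9) = -10°C.
Density altitude = 12000 + 120 × (-10) = 12000 + (-1200) = 10800 ft.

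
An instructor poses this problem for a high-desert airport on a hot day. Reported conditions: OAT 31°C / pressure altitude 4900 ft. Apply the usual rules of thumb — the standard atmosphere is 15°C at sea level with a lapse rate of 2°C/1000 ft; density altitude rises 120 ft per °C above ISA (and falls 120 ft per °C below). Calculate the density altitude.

ISA temperature at 4900 ft = 15 − 2 × (4900/1000) = 5.2°C.
ISA deviation = 31 − 5.2 = +25.8°C.
Density altitude = 4900 + 120 × (25.8) = 4900 + (+3096) = 7996 ft.

7996 ft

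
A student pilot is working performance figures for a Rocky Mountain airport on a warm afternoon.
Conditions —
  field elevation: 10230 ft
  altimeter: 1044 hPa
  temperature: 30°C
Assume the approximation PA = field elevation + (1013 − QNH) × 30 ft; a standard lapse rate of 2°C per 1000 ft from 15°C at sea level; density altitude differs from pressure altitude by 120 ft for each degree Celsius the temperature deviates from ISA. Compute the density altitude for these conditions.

Pressure altitude = 10230 + (1013 − 1044) × 30 = 10230 + (-930) = 9300 ft.
ISA temperature at 9300 ft = 15 − 2 × (9300/1000) = -3.6°C.
ISA deviation = 30 − (-3.6) = +33.6°C.
Density altitude = 9300 + 120 × (33.6) = 13332 ft.

13332 ft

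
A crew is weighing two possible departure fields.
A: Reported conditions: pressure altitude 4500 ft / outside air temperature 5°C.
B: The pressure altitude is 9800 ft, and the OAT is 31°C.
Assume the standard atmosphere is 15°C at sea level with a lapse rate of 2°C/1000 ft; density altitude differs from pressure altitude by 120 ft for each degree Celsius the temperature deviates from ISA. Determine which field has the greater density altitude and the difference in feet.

B by 9692 ft

A: ISA temp = 6°C, deviation -1°C, DA = 4500 + 120 × (-1) = 4380 ft.
B: ISA temp = -4.6°C, deviation +35.6°C, DA = 9800 + 120 × 35.6 = 14072 ft.
B is higher by 14072 − 4380 = 9692 ft.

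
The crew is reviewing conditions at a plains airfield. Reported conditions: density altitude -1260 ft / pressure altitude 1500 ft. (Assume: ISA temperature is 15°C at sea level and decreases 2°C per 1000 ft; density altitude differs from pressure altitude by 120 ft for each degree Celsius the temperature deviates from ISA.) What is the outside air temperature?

Density altitude − pressure altitude = -1260 − 1500 = -2760 ft.
At 120 ft/°C that is an ISA deviation of -2760/120 = -23°C.
ISA temperature at 1500 ft = 15 − 2 × (1500/1000) = 12°C.
OAT = ISA + deviation = 12 + (-23) = -11°C.

-11°C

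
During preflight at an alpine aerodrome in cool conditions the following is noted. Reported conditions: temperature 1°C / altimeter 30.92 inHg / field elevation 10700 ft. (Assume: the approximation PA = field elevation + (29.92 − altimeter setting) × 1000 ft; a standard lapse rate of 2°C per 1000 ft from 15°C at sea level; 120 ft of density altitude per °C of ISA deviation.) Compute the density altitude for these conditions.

Pressure altitude = 10700 + (29.92 − 30.92) × 1000 = 10700 + (-1000) = 9700 ft.
ISA temperature at 9700 ft = 15 − 2 × (9700/1000) = -4.4°C.
ISA deviation = 1 − (-4.4) = +5.4°C.
Density altitude = 9700 + 120 × (5.4) = 10348 ft.

10348 ft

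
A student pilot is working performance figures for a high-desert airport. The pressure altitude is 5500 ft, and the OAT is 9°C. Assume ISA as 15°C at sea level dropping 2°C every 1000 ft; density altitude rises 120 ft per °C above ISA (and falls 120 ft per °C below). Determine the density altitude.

ISA temperature at 5500 ft = 15 − 2 × (5500/1000) = 4°C.
ISA deviation = 9 − 4 = +5°C.
Density altitude = 5500 + 120 × (5) = 5500 + (+600) = 6100 ft.

6100 ft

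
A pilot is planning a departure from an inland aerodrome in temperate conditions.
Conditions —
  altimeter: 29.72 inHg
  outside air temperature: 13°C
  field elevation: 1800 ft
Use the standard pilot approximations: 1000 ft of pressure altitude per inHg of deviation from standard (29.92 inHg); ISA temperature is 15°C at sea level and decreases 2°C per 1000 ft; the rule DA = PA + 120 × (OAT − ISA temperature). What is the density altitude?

2240 ft

Pressure altitude = 1800 + (29.92 − 29.72) × 1000 = 1800 + (+200) = 2000 ft.
ISA temperature at 2000 ft = 15 − 2 × (2000/1000) = 11°C.
ISA deviation = 13 − 11 = +2°C.
Density altitude = 2000 + 120 × (2) = 2240 ft.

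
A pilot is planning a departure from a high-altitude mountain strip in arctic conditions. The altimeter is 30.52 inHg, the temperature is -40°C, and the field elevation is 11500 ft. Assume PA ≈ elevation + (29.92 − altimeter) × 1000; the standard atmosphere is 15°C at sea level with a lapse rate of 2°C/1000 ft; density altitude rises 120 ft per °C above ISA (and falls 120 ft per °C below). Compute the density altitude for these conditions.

6916 ft

Pressure altitude = 11500 + (29.92 − 30.52) × 1000 = 11500 + (-600) = 10900 ft.
ISA temperature at 10900 ft = 15 − 2 × (10900/1000) = -6.8°C.
ISA deviation = -40 − (-6.8) = -33.2°C.
Density altitude = 10900 + 120 × (-33.2) = 6916 ft.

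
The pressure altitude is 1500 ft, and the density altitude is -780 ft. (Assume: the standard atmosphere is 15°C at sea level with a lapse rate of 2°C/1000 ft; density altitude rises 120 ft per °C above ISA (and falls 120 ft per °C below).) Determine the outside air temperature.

-7°C

Density altitude − pressure altitude = -780 − 1500 = -2280 ft.
At 120 ft/°C that is an ISA deviation of -2280/120 = -19°C.
ISA temperature at 1500 ft = 15 − 2 × (1500/1000) = 12°C.
OAT = ISA + deviation = 12 + (-19) = -7°C.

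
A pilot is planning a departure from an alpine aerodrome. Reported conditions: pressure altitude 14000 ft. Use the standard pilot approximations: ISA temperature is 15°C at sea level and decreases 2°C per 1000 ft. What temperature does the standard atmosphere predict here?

ISA temperature = 15 − 2 × (14000/1000) = 15 − 28 = -13°C.

-13°C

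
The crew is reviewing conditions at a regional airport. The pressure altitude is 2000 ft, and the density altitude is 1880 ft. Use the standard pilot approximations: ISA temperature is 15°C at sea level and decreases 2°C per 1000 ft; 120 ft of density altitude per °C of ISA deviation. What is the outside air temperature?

10°C

Density altitude − pressure altitude = 1880 − 2000 = -120 ft.
At 120 ft/°C that is an ISA deviation of -120/120 = -1°C.
ISA temperature at 2000 ft = 15 − 2 × (2000/1000) = 11°C.
OAT = ISA + deviation = 11 + (-1) = 10°C.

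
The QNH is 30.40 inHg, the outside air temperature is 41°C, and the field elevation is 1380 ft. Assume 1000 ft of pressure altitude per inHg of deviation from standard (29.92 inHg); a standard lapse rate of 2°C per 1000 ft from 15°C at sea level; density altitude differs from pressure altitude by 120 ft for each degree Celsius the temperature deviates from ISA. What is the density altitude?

Pressure altitude = 1380 + (29.92 − 30.40) × 1000 = 1380 + (-480) = 900 ft.
ISA temperature at 900 ft = 15 − 2 × (900/1000) = 13.2°C.
ISA deviation = 41 − 13.2 = +27.8°C.
Density altitude = 900 + 120 × (27.8) = 4236 ft.

4236 ft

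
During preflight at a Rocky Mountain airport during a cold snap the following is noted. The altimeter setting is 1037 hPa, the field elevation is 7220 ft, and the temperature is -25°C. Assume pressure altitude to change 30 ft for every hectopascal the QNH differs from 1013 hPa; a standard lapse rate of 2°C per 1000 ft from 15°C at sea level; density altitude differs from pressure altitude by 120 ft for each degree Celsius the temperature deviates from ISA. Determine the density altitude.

3260 ft

Pressure altitude = 7220 + (1013 − 1037) × 30 = 7220 + (-720) = 6500 ft.
ISA temperature at 6500 ft = 15 − 2 × (6500/1000) = 2°C.
ISA deviation = -25 − 2 = -27°C.
Density altitude = 6500 + 120 × (-27) = 3260 ft.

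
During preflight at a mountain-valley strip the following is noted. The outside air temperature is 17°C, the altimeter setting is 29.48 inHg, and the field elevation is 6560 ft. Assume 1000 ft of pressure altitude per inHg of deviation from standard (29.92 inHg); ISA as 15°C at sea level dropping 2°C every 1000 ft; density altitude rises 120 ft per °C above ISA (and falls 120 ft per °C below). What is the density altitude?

Pressure altitude = 6560 + (29.92 − 29.48) × 1000 = 6560 + (+440) = 7000 ft.
ISA temperature at 7000 ft = 15 − 2 × (7000/1000) = 1°C.
ISA deviation = 17 − 1 = +16°C.
Density altitude = 7000 + 120 × (16) = 8920 ft.

8920 ft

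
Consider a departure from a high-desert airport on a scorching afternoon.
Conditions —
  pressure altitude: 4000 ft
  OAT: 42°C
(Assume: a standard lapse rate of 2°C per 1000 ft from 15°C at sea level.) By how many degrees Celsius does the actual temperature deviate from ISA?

ISA+35°C

ISA temperature at 4000 ft = 15 − 2 × (4000/1000) = 7°C.
Deviation = OAT − ISA = 42 − 7 = +35°C.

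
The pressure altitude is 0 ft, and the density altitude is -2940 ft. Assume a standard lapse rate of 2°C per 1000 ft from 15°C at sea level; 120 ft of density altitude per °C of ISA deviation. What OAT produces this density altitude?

Density altitude − pressure altitude = -2940 − 0 = -2940 ft.
At 120 ft/°C that is an ISA deviation of -2940/120 = -24.5°C.
ISA temperature at 0 ft = 15 − 2 × (0/1000) = 15°C.
OAT = ISA + deviation = 15 + (-24.5) = -9.5°C.

-9.5°C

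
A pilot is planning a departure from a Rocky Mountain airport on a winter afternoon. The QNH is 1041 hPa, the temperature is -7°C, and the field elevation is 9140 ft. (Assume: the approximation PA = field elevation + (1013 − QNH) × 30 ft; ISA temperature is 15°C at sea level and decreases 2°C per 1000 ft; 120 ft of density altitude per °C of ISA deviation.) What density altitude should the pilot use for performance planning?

Pressure altitude = 9140 + (1013 − 1041) × 30 = 9140 + (-840) = 8300 ft.
ISA temperature at 8300 ft = 15 − 2 × (8300/1000) = -1.6°C.
ISA deviation = -7 − (-1.6) = -5.4°C.
Density altitude = 8300 + 120 × (-5.4) = 7652 ft.

7652 ft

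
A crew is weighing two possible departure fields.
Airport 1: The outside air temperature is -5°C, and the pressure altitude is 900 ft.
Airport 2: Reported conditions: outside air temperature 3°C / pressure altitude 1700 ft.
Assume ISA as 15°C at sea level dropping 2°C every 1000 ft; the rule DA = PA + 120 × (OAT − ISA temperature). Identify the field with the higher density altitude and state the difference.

Airport 1: ISA temp = 13.2°C, deviation -18.2°C, DA = 900 + 120 × (-18.2) = -1284 ft.
Airport 2: ISA temp = 11.6°C, deviation -8.6°C, DA = 1700 + 120 × (-8.6) = 668 ft.
Airport 2 is higher by 668 − (-1284) = 1952 ft.

Airport 2 by 1952 ft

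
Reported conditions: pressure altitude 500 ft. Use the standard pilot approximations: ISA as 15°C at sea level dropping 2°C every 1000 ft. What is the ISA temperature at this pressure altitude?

ISA temperature = 15 − 2 × (500/1000) = 15 − 1 = 14°C.

14°C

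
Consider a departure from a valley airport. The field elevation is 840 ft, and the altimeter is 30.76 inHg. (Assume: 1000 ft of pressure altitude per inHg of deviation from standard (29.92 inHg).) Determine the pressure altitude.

Pressure correction = (29.92 − 30.76) × 1000 = -840 ft.
Pressure altitude = 840 + (-840) = 0 ft.

0 ft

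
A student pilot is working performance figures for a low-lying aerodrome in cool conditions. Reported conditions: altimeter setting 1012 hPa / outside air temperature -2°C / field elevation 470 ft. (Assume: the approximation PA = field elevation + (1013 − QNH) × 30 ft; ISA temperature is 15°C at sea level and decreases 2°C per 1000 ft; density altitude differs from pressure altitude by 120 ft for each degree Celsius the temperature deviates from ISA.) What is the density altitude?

-1420 ft

Pressure altitude = 470 + (1013 − 1012) × 30 = 470 + (+30) = 500 ft.
ISA temperature at 500 ft = 15 − 2 × (500/1000) = 14°C.
ISA deviation = -2 − 14 = -16°C.
Density altitude = 500 + 120 × (-16) = -1420 ft.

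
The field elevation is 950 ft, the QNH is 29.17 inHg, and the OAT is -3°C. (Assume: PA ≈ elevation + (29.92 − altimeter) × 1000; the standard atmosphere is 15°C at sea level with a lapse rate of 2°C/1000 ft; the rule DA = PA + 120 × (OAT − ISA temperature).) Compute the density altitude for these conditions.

-52 ft

Pressure altitude = 950 + (29.92 − 29.17) × 1000 = 950 + (+750) = 1700 ft.
ISA temperature at 1700 ft = 15 − 2 × (1700/1000) = 11.6°C.
ISA deviation = -3 − 11.6 = -14.6°C.
Density altitude = 1700 + 120 × (-14.6) = -52 ft.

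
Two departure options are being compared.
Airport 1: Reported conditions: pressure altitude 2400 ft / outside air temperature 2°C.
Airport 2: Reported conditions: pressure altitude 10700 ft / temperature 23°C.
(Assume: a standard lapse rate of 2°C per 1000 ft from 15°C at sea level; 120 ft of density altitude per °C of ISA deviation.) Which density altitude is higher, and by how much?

Airport 2 by 12812 ft

Airport 1: ISA temp = 10.2°C, deviation -8.2°C, DA = 2400 + 120 × (-8.2) = 1416 ft.
Airport 2: ISA temp = -6.4°C, deviation +29.4°C, DA = 10700 + 120 × 29.4 = 14228 ft.
Airport 2 is higher by 14228 − 1416 = 12812 ft.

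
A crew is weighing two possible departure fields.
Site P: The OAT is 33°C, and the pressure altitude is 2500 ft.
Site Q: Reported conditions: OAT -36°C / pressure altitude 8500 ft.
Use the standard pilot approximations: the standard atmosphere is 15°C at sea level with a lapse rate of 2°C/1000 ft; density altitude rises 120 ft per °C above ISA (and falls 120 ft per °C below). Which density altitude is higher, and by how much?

Site P by 840 ft

Site P: ISA temp = 10°C, deviation +23°C, DA = 2500 + 120 × 23 = 5260 ft.
Site Q: ISA temp = -2°C, deviation -34°C, DA = 8500 + 120 × (-34) = 4420 ft.
Site P is higher by 5260 − 4420 = 840 ft.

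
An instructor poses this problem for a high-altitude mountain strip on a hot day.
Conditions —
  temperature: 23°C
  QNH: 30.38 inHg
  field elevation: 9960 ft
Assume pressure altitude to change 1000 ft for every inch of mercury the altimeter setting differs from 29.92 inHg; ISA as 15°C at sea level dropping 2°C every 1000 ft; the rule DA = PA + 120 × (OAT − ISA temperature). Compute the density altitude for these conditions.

Pressure altitude = 9960 + (29.92 − 30.38) × 1000 = 9960 + (-460) = 9500 ft.
ISA temperature at 9500 ft = 15 − 2 × (9500/1000) = -4°C.
ISA deviation = 23 − (-4) = +27°C.
Density altitude = 9500 + 120 × (27) = 12740 ft.

12740 ft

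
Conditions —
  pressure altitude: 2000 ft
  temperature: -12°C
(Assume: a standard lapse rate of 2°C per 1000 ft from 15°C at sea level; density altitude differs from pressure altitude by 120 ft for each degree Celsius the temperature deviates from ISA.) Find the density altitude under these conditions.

ISA temperature at 2000 ft = 15 − 2 × (2000/1000) = 11°C.
ISA deviation = -12 − 11 = -23°C.
Density altitude = 2000 + 120 × (-23) = 2000 + (-2760) = -760 ft.

-760 ft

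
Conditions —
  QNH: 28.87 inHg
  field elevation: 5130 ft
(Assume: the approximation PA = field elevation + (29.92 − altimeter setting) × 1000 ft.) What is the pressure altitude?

Pressure correction = (29.92 − 28.87) × 1000 = +1050 ft.
Pressure altitude = 5130 + (+1050) = 6180 ft.

6180 ft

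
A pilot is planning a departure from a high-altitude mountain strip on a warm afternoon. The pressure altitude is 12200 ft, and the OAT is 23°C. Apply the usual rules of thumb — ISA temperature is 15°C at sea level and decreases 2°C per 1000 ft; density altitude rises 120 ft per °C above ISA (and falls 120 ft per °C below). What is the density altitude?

16088 ft

ISA temperature at 12200 ft = 15 − 2 × (12200/1000) = -9.4°C.
ISA deviation = 23 − (-9.4) = +32.4°C.
Density altitude = 12200 + 120 × (32.4) = 12200 + (+3888) = 16088 ft.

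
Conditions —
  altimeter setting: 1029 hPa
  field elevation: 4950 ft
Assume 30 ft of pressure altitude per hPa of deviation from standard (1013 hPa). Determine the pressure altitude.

4470 ft

Pressure correction = (1013 − 1029) × 30 = -480 ft.
Pressure altitude = 4950 + (-480) = 4470 ft.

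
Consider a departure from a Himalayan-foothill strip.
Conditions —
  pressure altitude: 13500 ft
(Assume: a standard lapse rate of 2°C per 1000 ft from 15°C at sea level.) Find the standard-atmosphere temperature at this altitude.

-12°C

ISA temperature = 15 − 2 × (13500/1000) = 15 − 27 = -12°C.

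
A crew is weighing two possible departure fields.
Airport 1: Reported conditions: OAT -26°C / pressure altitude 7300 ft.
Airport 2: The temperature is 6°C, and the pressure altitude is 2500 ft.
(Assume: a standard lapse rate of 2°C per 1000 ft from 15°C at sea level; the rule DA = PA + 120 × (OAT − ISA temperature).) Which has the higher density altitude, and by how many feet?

Airport 1: ISA temp = 0.4°C, deviation -26.4°C, DA = 7300 + 120 × (-26.4) = 4132 ft.
Airport 2: ISA temp = 10°C, deviation -4°C, DA = 2500 + 120 × (-4) = 2020 ft.
Airport 1 is higher by 4132 − 2020 = 2112 ft.

Airport 1 by 2112 ft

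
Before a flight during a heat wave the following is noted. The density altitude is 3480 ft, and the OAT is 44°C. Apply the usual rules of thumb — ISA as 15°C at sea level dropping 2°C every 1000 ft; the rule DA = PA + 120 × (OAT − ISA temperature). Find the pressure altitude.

0 ft

DA = PA + 120 × (OAT − (15 − 2·PA/1000)) = PA + 120·OAT − 1800 + 0.24·PA = 1.24·PA + 120·OAT − 1800.
So 1.24·PA = 3480 − 120 × 44 + 1800 = 0.
PA = 0 / 1.24 = 0 ft.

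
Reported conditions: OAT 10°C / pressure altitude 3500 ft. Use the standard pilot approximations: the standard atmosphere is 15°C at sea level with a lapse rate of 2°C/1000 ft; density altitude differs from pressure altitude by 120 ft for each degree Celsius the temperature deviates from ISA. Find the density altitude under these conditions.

ISA temperature at 3500 ft = 15 − 2 × (3500/1000) = 8°C.
ISA deviation = 10 − 8 = +2°C.
Density altitude = 3500 + 120 × (2) = 3500 + (+240) = 3740 ft.

3740 ft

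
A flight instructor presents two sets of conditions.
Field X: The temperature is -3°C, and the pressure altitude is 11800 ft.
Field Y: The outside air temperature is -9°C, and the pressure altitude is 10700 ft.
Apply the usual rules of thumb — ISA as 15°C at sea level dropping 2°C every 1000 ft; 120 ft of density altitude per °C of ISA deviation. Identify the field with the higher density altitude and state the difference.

Field X by 2084 ft

Field X: ISA temp = -8.6°C, deviation +5.6°C, DA = 11800 + 120 × 5.6 = 12472 ft.
Field Y: ISA temp = -6.4°C, deviation -2.6°C, DA = 10700 + 120 × (-2.6) = 10388 ft.
Field X is higher by 12472 − 10388 = 2084 ft.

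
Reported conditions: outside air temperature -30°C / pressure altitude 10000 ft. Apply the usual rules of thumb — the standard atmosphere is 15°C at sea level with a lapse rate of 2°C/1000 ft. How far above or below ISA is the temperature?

ISA temperature at 10000 ft = 15 − 2 × (10000/1000) = -5°C.
Deviation = OAT − ISA = -30 − (-5) = -25°C.

ISA-25°C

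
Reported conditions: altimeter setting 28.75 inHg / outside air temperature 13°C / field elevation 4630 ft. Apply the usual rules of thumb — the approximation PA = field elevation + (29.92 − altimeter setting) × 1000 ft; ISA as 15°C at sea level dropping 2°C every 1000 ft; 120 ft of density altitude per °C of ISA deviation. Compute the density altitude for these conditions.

6952 ft

Pressure altitude = 4630 + (29.92 − 28.75) × 1000 = 4630 + (+1170) = 5800 ft.
ISA temperature at 5800 ft = 15 − 2 × (5800/1000) = 3.4°C.
ISA deviation = 13 − 3.4 = +9.6°C.
Density altitude = 5800 + 120 × (9.6) = 6952 ft.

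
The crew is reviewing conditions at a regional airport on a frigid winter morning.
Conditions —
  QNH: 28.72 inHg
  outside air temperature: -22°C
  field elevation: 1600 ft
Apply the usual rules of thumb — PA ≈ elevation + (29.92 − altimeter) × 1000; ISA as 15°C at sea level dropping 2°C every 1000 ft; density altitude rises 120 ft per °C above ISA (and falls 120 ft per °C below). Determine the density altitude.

-968 ft

Pressure altitude = 1600 + (29.92 − 28.72) × 1000 = 1600 + (+1200) = 2800 ft.
ISA temperature at 2800 ft = 15 − 2 × (2800/1000) = 9.4°C.
ISA deviation = -22 − 9.4 = -31.4°C.
Density altitude = 2800 + 120 × (-31.4) = -968 ft.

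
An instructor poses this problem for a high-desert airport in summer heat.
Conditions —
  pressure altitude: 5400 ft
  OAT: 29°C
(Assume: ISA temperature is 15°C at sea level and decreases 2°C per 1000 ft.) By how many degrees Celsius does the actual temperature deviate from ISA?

ISA temperature at 5400 ft = 15 − 2 × (5400/1000) = 4.2°C.
Deviation = OAT − ISA = 29 − 4.2 = +24.8°C.

ISA+24.8°C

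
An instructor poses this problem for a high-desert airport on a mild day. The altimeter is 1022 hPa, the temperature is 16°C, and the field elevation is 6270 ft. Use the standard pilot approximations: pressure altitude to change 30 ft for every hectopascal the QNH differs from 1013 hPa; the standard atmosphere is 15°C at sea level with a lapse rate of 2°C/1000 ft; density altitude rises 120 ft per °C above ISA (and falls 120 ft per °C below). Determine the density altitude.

Pressure altitude = 6270 + (1013 − 1022) × 30 = 6270 + (-270) = 6000 ft.
ISA temperature at 6000 ft = 15 − 2 × (6000/1000) = 3°C.
ISA deviation = 16 − 3 = +13°C.
Density altitude = 6000 + 120 × (13) = 7560 ft.

7560 ft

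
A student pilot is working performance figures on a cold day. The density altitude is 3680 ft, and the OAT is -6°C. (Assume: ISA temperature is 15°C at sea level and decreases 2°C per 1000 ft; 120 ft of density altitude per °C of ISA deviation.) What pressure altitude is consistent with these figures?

5000 ft

DA = PA + 120 × (OAT − (15 − 2·PA/1000)) = PA + 120·OAT − 1800 + 0.24·PA = 1.24·PA + 120·OAT − 1800.
So 1.24·PA = 3680 − 120 × (-6) + 1800 = 6200.
PA = 6200 / 1.24 = 5000 ft.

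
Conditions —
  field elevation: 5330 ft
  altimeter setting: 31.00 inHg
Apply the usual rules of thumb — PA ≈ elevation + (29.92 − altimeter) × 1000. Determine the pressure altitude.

4250 ft

Pressure correction = (29.92 − 31.00) × 1000 = -1080 ft.
Pressure altitude = 5330 + (-1080) = 4250 ft.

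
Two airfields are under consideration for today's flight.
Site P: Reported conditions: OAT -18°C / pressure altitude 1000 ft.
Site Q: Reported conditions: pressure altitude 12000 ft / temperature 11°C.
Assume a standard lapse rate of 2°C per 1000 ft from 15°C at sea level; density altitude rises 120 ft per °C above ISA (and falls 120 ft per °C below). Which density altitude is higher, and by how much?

Site P: ISA temp = 13°C, deviation -31°C, DA = 1000 + 120 × (-31) = -2720 ft.
Site Q: ISA temp = -9°C, deviation +20°C, DA = 12000 + 120 × 20 = 14400 ft.
Site Q is higher by 14400 − (-2720) = 17120 ft.

Site Q by 17120 ft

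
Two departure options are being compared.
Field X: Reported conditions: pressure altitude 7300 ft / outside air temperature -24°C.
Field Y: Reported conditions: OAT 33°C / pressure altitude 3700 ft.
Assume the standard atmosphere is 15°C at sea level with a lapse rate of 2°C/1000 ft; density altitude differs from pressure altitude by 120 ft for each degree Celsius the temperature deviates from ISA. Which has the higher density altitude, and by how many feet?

Field Y by 2376 ft

Field X: ISA temp = 0.4°C, deviation -24.4°C, DA = 7300 + 120 × (-24.4) = 4372 ft.
Field Y: ISA temp = 7.6°C, deviation +25.4°C, DA = 3700 + 120 × 25.4 = 6748 ft.
Field Y is higher by 6748 − 4372 = 2376 ft.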